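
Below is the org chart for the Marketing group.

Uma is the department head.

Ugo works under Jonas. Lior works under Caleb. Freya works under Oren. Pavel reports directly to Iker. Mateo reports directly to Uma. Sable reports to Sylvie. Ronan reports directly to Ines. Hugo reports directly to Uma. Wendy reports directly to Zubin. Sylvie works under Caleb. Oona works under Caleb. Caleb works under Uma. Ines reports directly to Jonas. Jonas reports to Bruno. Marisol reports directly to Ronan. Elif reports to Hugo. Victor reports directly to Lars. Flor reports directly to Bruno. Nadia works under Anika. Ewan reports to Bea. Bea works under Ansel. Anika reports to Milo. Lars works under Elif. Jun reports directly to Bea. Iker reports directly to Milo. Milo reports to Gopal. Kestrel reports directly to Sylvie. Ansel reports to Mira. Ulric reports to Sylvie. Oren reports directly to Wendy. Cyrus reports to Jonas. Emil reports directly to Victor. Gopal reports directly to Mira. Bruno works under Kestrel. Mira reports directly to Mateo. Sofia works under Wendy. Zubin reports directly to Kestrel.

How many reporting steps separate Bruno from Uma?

Chain from Bruno up to Uma: Bruno → Kestrel → Sylvie → Caleb → Uma. That is 4 steps up, so Bruno is 4 levels below Uma.

4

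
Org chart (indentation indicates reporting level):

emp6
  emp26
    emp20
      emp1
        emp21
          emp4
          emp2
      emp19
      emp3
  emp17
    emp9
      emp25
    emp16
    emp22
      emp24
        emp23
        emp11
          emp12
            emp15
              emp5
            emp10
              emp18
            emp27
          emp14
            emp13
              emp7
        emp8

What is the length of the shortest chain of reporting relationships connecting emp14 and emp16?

5

emp14 is 4 levels below emp17, and emp16 is 1 level below emp17 (their lowest common manager). The shortest path runs up from emp14 to emp17 and back down to emp16: 4 + 1 = 5 links.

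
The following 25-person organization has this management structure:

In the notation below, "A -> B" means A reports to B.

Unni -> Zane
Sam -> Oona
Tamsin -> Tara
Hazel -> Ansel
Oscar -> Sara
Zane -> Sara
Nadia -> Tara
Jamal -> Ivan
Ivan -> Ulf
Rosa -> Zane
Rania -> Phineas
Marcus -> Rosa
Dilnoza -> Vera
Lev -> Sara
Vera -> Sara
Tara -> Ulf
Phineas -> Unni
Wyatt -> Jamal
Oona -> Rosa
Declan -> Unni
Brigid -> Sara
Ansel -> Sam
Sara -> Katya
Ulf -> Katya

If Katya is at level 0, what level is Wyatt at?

Chain from Wyatt up to Katya: Wyatt → Jamal → Ivan → Ulf → Katya. That is 4 steps up, so Wyatt is 4 levels below Katya.

4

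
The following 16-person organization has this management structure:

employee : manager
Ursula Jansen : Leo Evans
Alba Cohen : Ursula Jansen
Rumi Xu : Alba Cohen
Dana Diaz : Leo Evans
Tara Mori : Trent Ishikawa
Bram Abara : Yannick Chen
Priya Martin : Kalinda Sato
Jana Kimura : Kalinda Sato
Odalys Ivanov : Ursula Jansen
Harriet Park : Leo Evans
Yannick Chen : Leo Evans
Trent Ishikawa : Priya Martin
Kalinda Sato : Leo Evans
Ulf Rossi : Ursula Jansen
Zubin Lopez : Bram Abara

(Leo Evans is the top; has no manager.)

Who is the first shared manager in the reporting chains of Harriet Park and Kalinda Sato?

Leo Evans

Harriet Park's chain of managers is Leo Evans. Kalinda Sato's chain of managers is Leo Evans. The first manager that appears in both chains is Leo Evans.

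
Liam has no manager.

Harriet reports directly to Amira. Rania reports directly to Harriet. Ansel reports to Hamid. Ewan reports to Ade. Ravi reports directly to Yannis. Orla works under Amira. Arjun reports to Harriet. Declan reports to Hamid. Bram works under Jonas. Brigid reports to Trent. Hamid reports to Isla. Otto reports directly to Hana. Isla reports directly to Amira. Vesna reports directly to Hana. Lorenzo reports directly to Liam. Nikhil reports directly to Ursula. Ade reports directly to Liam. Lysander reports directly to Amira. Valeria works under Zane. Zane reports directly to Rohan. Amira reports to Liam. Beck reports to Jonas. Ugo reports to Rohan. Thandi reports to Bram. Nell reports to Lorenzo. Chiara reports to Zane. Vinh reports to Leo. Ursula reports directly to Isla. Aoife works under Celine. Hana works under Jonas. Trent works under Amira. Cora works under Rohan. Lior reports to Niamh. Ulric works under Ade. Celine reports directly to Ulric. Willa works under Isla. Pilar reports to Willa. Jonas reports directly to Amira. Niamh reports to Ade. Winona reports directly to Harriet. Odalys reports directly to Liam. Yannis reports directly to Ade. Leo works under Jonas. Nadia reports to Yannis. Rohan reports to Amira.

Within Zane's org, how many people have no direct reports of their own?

The people in Zane's organization with no one reporting to them are Valeria, Chiara. That is 2.

2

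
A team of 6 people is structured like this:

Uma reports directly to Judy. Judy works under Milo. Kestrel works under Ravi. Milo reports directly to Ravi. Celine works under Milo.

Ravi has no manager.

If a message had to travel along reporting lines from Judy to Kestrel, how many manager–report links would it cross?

3

Judy is 2 levels below Ravi, and Kestrel is 1 level below Ravi (their lowest common manager). The shortest path runs up from Judy to Ravi and back down to Kestrel: 2 + 1 = 3 links.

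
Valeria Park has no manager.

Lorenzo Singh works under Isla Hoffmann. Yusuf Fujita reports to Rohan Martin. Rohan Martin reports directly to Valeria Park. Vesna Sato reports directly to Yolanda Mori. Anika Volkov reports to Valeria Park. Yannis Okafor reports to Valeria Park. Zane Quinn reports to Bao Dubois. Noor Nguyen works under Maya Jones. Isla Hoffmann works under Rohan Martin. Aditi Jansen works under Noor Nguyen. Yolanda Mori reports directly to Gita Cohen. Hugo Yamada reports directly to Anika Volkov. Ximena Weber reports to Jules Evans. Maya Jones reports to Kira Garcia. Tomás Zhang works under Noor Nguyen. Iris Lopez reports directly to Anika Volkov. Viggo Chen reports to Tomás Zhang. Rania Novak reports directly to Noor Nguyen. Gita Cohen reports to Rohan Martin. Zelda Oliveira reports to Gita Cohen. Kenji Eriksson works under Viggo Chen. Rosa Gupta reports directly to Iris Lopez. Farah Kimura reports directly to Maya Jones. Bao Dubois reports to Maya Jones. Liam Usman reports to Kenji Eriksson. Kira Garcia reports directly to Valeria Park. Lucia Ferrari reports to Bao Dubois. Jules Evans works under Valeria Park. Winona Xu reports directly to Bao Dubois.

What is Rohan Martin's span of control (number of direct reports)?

3

Rohan Martin directly manages Isla Hoffmann, Gita Cohen, Yusuf Fujita. That is 3 direct reports.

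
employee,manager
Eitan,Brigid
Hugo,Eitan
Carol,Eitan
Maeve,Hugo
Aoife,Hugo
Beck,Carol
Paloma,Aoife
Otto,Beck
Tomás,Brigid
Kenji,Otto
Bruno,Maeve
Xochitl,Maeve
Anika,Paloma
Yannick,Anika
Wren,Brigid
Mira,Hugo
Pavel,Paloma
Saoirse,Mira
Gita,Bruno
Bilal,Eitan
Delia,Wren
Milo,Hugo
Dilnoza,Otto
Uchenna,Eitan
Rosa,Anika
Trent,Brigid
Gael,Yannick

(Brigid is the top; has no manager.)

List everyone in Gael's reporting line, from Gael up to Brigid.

Gael -> Yannick -> Anika -> Paloma -> Aoife -> Hugo -> Eitan -> Brigid

Gael reports to Yannick. Yannick reports to Anika. Anika reports to Paloma. Paloma reports to Aoife. Aoife reports to Hugo. Hugo reports to Eitan. Eitan reports to Brigid. Brigid is at the top.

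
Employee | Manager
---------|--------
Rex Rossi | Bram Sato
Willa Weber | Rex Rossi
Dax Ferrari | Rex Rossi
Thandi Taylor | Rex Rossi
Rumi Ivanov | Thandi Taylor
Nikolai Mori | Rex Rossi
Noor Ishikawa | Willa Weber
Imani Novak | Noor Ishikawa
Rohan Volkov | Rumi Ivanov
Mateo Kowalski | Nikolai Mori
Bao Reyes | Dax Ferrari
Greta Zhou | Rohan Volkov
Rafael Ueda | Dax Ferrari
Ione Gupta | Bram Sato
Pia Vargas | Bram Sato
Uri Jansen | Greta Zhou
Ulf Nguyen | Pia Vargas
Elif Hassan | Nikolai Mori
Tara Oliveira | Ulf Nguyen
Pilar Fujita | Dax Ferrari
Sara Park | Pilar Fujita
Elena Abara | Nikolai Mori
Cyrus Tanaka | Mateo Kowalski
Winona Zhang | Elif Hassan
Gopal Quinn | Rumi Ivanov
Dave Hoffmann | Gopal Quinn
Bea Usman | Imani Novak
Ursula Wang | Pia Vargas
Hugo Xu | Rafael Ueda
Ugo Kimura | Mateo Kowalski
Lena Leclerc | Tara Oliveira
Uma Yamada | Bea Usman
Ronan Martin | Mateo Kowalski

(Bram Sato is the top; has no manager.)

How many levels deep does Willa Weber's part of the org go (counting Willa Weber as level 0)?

The longest chain under Willa Weber runs Willa Weber → Noor Ishikawa → Imani Novak → Bea Usman → Uma Yamada, which is 4 levels below Willa Weber.

4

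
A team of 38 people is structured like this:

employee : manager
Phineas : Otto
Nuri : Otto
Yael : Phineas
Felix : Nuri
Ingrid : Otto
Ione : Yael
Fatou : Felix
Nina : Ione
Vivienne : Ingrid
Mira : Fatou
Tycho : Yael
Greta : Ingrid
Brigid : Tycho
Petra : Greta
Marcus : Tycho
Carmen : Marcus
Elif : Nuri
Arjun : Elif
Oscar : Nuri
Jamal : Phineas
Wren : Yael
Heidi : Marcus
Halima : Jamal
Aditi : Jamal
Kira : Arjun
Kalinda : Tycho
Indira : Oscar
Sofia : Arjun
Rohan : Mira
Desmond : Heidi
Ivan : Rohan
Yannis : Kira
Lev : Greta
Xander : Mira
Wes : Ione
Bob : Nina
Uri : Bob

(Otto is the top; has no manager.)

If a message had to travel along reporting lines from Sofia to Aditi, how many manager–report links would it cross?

Sofia is 4 levels below Otto, and Aditi is 3 levels below Otto (their lowest common manager). The shortest path runs up from Sofia to Otto and back down to Aditi: 4 + 3 = 7 links.

7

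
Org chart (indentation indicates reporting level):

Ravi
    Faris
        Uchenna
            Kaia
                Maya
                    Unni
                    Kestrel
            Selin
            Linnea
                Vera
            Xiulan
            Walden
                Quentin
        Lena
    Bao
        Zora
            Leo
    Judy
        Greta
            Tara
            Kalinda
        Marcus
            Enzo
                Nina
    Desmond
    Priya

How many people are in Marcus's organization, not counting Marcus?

2

Marcus directly manages Enzo. Under Enzo: Nina (1). That's 2 in total.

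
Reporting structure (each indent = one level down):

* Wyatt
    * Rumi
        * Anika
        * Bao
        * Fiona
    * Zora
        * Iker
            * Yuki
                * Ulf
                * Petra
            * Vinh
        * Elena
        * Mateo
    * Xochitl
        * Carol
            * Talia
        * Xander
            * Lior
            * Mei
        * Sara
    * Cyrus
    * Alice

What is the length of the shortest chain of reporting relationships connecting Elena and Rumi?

Elena is 2 levels below Wyatt, and Rumi is 1 level below Wyatt (their lowest common manager). The shortest path runs up from Elena to Wyatt and back down to Rumi: 2 + 1 = 3 links.

3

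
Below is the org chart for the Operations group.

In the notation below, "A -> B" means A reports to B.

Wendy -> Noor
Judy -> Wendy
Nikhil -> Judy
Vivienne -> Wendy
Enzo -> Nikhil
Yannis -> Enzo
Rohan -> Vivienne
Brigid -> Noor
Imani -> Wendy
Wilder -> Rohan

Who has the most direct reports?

Wendy

Direct-report counts: Noor has 2; Wendy has 3; Vivienne has 1; Rohan has 1; Judy has 1; Nikhil has 1; Enzo has 1. The largest is 3, held by Wendy.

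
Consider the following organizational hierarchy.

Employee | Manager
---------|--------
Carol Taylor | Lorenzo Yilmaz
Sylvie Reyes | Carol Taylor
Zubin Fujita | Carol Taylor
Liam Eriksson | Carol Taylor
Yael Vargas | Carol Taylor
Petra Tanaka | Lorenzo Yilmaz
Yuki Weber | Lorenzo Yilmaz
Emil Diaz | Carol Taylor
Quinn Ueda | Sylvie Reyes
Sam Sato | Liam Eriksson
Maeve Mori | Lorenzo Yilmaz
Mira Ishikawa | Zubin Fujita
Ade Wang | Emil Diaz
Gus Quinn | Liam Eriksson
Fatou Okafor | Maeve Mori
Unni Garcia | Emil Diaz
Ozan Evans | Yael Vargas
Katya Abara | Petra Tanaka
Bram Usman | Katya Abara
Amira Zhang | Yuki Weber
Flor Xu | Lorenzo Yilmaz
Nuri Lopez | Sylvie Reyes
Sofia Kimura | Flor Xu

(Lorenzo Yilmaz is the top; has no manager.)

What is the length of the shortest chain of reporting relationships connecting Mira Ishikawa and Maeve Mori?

Mira Ishikawa is 3 levels below Lorenzo Yilmaz, and Maeve Mori is 1 level below Lorenzo Yilmaz (their lowest common manager). The shortest path runs up from Mira Ishikawa to Lorenzo Yilmaz and back down to Maeve Mori: 3 + 1 = 4 links.

4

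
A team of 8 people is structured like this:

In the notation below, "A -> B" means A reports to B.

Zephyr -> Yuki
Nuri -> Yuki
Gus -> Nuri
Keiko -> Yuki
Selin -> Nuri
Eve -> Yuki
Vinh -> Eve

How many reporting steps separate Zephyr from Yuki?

1

Chain from Zephyr up to Yuki: Zephyr → Yuki. That is 1 step up, so Zephyr is 1 level below Yuki.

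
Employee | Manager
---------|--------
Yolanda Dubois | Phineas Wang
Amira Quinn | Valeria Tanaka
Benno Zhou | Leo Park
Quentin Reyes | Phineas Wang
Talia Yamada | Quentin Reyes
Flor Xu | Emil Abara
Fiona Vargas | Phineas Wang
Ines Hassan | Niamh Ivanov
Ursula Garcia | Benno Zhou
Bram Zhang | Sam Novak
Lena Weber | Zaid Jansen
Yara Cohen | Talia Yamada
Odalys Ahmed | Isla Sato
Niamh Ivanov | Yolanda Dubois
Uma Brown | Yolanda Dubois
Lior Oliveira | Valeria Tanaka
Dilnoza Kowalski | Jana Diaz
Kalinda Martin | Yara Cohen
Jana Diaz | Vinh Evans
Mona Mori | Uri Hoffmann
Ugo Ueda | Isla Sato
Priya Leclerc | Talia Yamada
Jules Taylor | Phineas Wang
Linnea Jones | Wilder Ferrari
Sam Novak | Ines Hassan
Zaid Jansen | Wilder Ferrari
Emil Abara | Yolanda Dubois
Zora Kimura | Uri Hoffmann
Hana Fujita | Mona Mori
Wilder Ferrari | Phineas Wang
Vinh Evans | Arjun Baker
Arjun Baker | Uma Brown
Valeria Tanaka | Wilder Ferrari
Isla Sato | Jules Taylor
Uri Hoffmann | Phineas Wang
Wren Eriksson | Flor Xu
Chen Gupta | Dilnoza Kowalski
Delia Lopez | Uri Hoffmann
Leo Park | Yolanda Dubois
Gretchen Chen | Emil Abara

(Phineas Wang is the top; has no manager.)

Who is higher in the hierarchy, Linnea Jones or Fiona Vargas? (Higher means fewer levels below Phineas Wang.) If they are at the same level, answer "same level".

Linnea Jones is 2 levels below Phineas Wang; Fiona Vargas is 1. Fiona Vargas is higher.

Fiona Vargas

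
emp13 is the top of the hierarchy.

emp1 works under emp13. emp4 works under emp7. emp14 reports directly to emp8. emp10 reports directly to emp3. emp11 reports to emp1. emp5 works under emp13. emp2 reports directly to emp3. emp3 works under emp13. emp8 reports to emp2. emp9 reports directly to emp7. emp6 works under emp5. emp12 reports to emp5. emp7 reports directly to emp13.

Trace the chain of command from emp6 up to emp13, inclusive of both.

emp6 reports to emp5. emp5 reports to emp13. emp13 is at the top.

emp6 -> emp5 -> emp13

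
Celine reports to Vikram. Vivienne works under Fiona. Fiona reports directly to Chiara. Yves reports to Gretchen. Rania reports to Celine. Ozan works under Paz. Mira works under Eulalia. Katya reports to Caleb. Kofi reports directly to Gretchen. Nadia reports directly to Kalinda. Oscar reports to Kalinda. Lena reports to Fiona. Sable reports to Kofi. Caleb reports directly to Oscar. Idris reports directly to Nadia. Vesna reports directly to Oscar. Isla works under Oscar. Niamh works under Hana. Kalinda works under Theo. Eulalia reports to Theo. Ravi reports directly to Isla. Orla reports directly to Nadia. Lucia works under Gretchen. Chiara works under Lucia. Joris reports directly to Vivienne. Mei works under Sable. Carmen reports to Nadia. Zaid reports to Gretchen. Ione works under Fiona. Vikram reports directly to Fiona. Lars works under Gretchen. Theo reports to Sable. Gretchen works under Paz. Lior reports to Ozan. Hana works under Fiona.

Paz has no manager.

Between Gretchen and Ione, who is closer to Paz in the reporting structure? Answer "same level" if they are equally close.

Gretchen

Gretchen is 1 level below Paz; Ione is 5. Gretchen is higher.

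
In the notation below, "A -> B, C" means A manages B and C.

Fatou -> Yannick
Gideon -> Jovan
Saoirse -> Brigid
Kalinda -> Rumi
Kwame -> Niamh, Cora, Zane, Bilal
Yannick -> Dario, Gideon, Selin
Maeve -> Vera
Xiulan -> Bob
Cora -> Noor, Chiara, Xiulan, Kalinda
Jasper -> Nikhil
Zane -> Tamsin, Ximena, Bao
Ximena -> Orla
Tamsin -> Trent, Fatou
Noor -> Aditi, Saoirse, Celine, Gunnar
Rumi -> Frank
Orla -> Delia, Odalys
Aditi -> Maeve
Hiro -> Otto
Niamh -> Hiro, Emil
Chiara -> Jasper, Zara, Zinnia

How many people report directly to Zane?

Zane directly manages Tamsin, Ximena, Bao. That is 3 direct reports.

3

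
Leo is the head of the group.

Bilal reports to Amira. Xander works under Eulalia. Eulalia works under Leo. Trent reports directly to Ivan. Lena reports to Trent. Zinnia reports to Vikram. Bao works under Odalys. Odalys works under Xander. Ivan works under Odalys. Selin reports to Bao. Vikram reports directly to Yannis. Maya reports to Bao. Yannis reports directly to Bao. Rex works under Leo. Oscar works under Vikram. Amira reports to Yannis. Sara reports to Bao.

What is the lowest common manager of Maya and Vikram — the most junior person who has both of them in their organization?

Bao

Maya's chain of managers is Bao, Odalys, Xander, Eulalia, Leo. Vikram's chain of managers is Yannis, Bao, Odalys, Xander, Eulalia, Leo. The first manager that appears in both chains is Bao.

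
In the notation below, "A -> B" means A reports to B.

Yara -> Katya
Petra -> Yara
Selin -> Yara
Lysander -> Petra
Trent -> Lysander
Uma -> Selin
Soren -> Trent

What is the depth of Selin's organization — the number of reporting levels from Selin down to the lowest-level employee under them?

1

The longest chain under Selin runs Selin → Uma, which is 1 level below Selin.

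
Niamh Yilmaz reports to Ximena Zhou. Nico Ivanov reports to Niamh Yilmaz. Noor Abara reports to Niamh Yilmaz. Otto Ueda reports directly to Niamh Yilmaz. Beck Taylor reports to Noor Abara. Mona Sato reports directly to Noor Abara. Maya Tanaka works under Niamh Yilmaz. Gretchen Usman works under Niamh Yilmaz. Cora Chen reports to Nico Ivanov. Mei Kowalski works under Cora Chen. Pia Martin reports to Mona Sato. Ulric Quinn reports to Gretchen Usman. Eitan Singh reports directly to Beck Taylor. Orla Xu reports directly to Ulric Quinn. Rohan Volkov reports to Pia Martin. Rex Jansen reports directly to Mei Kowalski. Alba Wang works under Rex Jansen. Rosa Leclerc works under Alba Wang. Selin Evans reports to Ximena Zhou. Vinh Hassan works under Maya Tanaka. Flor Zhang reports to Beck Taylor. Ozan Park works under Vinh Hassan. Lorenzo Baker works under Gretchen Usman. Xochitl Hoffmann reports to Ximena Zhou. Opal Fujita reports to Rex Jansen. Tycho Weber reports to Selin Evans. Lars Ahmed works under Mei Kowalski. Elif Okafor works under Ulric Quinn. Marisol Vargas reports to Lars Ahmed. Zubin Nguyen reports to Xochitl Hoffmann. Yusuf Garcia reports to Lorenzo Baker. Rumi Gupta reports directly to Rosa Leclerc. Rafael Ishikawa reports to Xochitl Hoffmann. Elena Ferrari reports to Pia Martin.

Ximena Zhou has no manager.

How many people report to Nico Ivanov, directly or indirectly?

Nico Ivanov directly manages Cora Chen. Under Cora Chen: Mei Kowalski, Lars Ahmed, Marisol Vargas, Rex Jansen, Opal Fujita, Alba Wang, Rosa Leclerc, Rumi Gupta (8). That's 9 in total.

9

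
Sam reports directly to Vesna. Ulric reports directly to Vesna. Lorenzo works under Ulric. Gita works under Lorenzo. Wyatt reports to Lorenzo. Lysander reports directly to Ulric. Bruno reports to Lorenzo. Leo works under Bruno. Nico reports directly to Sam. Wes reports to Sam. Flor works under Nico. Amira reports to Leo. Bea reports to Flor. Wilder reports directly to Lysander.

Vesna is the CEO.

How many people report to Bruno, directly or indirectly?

2

Bruno directly manages Leo. Under Leo: Amira (1). That's 2 in total.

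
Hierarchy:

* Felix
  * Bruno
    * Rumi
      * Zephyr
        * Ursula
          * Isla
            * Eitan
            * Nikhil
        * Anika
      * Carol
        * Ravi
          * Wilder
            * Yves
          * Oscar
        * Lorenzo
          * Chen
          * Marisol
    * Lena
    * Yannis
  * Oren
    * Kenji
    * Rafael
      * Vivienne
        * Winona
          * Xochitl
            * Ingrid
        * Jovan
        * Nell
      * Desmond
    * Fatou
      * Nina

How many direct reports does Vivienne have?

Vivienne directly manages Winona, Jovan, Nell. That is 3 direct reports.

3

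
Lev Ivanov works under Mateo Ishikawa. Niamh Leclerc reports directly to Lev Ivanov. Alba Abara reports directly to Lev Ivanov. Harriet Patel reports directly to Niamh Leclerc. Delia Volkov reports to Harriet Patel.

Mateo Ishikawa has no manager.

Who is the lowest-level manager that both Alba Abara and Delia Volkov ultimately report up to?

Lev Ivanov

Alba Abara's chain of managers is Lev Ivanov, Mateo Ishikawa. Delia Volkov's chain of managers is Harriet Patel, Niamh Leclerc, Lev Ivanov, Mateo Ishikawa. The first manager that appears in both chains is Lev Ivanov.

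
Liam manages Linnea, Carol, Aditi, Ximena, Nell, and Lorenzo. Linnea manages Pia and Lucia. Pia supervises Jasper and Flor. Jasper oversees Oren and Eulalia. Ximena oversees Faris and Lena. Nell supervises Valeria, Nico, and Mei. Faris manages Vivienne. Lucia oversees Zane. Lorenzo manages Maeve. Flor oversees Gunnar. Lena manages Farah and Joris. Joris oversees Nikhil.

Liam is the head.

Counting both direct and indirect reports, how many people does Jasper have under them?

Jasper directly manages Oren, Eulalia. Oren has no reports. Eulalia has no reports. So Jasper's organization is 2 direct reports plus everyone under them: 1 + 1 = 2.

2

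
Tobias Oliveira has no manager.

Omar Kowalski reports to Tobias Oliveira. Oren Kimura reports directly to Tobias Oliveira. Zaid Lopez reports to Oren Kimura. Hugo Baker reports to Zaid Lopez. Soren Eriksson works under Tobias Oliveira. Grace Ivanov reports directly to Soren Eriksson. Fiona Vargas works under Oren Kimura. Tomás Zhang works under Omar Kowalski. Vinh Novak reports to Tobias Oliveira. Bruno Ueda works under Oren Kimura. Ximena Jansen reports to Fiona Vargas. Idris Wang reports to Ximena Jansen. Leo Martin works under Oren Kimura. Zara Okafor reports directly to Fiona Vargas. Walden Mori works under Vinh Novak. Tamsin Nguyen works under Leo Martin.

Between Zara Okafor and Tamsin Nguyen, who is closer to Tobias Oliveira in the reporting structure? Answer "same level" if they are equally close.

same level

Both Zara Okafor and Tamsin Nguyen are 3 levels below Tobias Oliveira.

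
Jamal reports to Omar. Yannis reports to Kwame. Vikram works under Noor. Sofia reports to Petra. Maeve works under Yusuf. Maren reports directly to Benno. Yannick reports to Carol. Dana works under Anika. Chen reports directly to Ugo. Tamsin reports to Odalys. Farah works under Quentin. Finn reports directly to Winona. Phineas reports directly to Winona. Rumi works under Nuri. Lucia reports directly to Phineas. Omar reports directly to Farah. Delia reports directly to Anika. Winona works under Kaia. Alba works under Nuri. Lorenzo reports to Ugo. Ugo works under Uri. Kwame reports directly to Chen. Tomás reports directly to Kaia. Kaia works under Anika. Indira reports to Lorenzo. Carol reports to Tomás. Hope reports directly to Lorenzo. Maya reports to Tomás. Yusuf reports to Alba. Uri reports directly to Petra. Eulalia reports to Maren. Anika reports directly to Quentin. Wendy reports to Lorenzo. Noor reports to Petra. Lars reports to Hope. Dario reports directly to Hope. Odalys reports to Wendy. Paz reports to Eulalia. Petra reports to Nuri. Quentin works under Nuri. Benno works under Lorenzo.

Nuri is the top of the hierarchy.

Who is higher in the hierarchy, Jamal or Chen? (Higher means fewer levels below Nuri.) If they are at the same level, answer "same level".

Both Jamal and Chen are 4 levels below Nuri.

same level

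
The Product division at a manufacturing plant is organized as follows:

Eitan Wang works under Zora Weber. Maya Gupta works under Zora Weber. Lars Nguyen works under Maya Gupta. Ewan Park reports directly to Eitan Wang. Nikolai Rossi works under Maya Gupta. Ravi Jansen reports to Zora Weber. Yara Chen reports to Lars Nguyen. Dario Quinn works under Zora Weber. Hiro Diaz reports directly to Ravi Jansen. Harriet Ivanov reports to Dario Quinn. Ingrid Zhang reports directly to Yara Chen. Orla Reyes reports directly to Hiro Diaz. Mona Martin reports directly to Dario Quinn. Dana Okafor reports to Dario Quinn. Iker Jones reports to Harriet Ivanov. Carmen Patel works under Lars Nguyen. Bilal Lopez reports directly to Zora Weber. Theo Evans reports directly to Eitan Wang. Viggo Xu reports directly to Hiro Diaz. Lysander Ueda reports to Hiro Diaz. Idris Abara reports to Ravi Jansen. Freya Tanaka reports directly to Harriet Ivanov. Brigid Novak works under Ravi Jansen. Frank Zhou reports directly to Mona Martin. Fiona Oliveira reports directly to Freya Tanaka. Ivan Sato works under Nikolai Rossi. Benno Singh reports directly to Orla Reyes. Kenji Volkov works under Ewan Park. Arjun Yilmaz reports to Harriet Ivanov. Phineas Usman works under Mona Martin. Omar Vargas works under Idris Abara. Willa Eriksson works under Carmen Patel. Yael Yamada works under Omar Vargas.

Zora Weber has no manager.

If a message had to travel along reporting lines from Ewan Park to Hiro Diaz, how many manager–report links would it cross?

4

Ewan Park is 2 levels below Zora Weber, and Hiro Diaz is 2 levels below Zora Weber (their lowest common manager). The shortest path runs up from Ewan Park to Zora Weber and back down to Hiro Diaz: 2 + 2 = 4 links.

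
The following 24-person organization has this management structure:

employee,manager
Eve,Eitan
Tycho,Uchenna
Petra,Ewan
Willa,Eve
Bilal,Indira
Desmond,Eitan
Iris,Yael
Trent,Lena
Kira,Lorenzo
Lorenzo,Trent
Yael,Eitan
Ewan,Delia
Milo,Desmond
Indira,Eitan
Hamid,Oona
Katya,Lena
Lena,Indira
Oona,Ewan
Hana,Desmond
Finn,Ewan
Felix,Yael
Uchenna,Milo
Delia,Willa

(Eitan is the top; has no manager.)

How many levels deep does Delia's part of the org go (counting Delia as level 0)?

3

The longest chain under Delia runs Delia → Ewan → Oona → Hamid, which is 3 levels below Delia.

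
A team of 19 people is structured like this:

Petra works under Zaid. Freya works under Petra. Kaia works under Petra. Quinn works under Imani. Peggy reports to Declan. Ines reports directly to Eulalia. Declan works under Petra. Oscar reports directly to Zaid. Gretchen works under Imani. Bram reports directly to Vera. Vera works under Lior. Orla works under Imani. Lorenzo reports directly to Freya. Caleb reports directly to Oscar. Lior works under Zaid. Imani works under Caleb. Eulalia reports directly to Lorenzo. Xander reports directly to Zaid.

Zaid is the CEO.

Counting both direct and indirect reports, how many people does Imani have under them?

Imani directly manages Gretchen, Orla, Quinn. Gretchen has no reports. Orla has no reports. Quinn has no reports. So Imani's organization is 3 direct reports plus everyone under them: 1 + 1 + 1 = 3.

3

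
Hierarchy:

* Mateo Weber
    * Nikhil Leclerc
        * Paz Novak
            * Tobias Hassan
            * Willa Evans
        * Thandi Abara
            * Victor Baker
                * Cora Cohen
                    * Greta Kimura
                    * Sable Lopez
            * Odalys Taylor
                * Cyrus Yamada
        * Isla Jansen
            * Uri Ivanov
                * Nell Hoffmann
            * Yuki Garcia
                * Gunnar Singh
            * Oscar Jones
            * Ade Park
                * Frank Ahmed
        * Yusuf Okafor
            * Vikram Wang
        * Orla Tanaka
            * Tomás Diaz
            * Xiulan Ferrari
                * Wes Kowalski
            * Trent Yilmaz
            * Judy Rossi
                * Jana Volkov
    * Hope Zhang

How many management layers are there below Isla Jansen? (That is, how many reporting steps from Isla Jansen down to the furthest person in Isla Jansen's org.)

2

The longest chain under Isla Jansen runs Isla Jansen → Ade Park → Frank Ahmed, which is 2 levels below Isla Jansen.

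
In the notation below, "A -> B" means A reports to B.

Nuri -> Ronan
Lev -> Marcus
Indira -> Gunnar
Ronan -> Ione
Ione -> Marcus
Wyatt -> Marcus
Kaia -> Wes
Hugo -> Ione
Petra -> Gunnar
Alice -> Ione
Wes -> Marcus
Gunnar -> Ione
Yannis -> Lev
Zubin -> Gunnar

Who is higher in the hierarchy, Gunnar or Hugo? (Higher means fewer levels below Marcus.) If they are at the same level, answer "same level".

same level

Both Gunnar and Hugo are 2 levels below Marcus.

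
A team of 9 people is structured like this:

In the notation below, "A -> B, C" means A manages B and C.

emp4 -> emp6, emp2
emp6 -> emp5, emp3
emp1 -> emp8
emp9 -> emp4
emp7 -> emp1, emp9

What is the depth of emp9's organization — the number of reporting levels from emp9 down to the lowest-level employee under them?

3

The longest chain under emp9 runs emp9 → emp4 → emp6 → emp3, which is 3 levels below emp9.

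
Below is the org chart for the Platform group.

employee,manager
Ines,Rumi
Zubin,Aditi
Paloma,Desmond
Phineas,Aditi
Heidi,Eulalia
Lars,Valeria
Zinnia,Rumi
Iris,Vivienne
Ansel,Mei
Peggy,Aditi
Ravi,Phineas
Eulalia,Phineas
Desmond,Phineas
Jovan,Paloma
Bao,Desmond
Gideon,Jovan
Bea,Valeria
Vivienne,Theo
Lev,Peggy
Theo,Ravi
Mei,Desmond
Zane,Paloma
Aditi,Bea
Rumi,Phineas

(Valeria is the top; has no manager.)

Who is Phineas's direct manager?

Aditi

Phineas reports directly to Aditi.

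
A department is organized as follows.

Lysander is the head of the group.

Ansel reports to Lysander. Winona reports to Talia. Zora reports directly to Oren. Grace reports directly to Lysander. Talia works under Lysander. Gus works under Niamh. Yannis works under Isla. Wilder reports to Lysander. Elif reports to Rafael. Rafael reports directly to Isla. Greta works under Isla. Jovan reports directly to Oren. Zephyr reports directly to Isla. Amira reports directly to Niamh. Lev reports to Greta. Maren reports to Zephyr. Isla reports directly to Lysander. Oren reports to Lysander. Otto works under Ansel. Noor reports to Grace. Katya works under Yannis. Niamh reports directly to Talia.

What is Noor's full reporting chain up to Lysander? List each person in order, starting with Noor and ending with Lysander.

Noor -> Grace -> Lysander

Noor reports to Grace. Grace reports to Lysander. Lysander is at the top.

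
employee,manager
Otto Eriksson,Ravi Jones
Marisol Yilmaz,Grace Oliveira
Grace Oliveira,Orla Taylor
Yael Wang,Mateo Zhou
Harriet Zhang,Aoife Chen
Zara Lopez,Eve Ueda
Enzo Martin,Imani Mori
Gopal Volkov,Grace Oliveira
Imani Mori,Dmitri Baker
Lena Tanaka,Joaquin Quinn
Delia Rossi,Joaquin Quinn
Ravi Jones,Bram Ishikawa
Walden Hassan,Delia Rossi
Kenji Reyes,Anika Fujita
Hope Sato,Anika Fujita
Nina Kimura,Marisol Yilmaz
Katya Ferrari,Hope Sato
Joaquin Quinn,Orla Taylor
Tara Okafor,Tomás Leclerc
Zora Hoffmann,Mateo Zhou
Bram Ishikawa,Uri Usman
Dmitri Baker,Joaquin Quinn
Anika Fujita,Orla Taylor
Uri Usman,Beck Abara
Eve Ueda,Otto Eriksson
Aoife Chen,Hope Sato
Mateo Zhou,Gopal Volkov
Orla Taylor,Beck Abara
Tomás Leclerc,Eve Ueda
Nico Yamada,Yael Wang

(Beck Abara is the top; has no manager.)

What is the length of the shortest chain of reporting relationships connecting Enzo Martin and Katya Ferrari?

7

Enzo Martin is 4 levels below Orla Taylor, and Katya Ferrari is 3 levels below Orla Taylor (their lowest common manager). The shortest path runs up from Enzo Martin to Orla Taylor and back down to Katya Ferrari: 4 + 3 = 7 links.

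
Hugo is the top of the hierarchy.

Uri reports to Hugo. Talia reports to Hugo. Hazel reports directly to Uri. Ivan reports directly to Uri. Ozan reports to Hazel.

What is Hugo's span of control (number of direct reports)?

Hugo directly manages Uri, Talia. That is 2 direct reports.

2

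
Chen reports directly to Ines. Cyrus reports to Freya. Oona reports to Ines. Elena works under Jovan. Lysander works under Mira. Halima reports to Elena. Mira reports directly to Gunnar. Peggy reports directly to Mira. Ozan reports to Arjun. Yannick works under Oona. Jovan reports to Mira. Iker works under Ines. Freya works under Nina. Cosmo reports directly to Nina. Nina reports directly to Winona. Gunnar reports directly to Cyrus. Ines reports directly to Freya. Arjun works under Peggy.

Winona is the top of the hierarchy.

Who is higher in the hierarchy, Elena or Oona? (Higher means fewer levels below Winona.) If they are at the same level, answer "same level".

Oona

Elena is 7 levels below Winona; Oona is 4. Oona is higher.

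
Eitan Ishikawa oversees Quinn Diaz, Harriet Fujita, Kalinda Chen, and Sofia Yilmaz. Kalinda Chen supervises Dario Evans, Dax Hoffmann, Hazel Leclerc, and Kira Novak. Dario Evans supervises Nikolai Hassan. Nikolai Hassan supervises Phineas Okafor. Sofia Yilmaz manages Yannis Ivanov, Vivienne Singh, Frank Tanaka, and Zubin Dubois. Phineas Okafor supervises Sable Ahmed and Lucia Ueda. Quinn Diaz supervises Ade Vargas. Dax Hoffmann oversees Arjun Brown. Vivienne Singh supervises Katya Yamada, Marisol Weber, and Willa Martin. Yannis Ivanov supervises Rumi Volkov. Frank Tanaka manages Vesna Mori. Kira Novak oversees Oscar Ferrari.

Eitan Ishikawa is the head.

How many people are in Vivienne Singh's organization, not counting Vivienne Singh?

Vivienne Singh directly manages Marisol Weber, Willa Martin, Katya Yamada. Marisol Weber has no reports. Willa Martin has no reports. Katya Yamada has no reports. So Vivienne Singh's organization is 3 direct reports plus everyone under them: 1 + 1 + 1 = 3.

3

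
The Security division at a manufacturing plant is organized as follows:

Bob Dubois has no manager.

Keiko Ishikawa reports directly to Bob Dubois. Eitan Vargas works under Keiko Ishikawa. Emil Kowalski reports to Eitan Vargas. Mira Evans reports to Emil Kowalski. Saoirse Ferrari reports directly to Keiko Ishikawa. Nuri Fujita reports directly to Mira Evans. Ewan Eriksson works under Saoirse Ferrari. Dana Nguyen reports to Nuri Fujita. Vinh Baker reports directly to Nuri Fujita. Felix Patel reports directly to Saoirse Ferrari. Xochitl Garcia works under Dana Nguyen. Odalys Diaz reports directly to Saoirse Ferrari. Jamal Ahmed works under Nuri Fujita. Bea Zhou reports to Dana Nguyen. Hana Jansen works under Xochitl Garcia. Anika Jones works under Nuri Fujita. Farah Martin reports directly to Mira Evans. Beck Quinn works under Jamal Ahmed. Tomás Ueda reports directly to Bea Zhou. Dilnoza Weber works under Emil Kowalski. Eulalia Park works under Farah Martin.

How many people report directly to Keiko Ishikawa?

2

Keiko Ishikawa directly manages Eitan Vargas, Saoirse Ferrari. That is 2 direct reports.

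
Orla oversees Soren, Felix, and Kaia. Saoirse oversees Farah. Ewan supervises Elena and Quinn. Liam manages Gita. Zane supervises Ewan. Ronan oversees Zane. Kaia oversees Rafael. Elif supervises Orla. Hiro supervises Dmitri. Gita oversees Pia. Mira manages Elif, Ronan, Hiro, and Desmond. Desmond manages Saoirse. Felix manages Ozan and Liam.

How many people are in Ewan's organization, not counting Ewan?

2

Ewan directly manages Elena, Quinn. Elena has no reports. Quinn has no reports. So Ewan's organization is 2 direct reports plus everyone under them: 1 + 1 = 2.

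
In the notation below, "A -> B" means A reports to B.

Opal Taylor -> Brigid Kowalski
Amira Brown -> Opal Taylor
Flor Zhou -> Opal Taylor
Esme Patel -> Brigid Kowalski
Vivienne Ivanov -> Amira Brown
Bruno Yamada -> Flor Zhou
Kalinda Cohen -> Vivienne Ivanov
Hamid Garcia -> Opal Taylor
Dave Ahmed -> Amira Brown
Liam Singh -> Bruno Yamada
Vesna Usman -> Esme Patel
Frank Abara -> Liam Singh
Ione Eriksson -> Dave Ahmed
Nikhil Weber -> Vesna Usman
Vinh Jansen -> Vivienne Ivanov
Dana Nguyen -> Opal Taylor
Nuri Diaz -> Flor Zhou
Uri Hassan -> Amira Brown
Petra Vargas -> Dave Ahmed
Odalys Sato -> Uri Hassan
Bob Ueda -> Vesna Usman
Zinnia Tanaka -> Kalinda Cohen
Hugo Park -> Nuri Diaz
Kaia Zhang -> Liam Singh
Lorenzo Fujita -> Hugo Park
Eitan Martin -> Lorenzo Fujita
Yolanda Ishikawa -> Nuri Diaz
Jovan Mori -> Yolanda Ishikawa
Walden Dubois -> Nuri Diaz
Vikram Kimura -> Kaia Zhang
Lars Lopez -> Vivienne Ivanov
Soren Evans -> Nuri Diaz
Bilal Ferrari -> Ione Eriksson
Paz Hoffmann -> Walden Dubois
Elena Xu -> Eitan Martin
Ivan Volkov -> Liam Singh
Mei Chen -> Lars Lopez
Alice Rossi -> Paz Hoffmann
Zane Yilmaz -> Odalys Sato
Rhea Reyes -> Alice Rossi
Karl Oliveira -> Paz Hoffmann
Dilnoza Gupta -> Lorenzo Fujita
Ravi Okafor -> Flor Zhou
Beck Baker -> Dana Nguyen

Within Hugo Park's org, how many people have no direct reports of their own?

The people in Hugo Park's organization with no one reporting to them are Dilnoza Gupta, Elena Xu. That is 2.

2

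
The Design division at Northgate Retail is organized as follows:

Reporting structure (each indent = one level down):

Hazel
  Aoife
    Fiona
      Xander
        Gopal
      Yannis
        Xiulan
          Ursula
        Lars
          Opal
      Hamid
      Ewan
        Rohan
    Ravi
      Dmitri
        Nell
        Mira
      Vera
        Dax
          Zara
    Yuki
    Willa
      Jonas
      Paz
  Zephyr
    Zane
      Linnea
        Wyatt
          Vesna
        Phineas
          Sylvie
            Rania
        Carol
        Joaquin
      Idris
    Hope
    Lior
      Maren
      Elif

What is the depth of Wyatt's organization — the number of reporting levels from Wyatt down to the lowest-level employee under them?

1

The longest chain under Wyatt runs Wyatt → Vesna, which is 1 level below Wyatt.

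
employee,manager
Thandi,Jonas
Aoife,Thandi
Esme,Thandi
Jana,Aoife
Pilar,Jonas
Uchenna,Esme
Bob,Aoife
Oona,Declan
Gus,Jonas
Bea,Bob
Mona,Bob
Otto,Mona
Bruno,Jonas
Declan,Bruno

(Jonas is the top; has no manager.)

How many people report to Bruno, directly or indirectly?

2

Bruno directly manages Declan. Under Declan: Oona (1). That's 2 in total.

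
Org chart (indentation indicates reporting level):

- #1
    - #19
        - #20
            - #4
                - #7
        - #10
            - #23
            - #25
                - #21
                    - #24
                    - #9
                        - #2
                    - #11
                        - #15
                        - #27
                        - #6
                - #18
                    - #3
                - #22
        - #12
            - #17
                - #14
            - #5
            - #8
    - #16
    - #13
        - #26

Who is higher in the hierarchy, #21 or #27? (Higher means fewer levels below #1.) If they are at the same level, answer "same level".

#21 is 4 levels below #1; #27 is 6. #21 is higher.

#21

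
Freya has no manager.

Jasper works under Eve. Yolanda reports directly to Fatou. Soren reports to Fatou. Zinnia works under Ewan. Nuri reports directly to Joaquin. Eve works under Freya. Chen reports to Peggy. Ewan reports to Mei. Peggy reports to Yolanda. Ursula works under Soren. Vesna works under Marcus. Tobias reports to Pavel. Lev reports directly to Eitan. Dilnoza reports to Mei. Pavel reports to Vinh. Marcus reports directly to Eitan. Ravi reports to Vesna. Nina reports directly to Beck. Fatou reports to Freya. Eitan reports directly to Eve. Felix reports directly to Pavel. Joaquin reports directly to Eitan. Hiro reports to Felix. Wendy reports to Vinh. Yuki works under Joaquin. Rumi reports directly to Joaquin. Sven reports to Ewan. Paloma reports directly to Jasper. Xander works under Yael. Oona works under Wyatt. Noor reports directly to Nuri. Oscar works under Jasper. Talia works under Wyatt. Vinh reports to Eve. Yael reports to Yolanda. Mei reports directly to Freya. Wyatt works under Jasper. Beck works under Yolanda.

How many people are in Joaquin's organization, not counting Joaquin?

4

Joaquin directly manages Nuri, Yuki, Rumi. Under Nuri: Noor (1). Yuki has no reports. Rumi has no reports. So Joaquin's organization is 3 direct reports plus everyone under them: 2 + 1 + 1 = 4.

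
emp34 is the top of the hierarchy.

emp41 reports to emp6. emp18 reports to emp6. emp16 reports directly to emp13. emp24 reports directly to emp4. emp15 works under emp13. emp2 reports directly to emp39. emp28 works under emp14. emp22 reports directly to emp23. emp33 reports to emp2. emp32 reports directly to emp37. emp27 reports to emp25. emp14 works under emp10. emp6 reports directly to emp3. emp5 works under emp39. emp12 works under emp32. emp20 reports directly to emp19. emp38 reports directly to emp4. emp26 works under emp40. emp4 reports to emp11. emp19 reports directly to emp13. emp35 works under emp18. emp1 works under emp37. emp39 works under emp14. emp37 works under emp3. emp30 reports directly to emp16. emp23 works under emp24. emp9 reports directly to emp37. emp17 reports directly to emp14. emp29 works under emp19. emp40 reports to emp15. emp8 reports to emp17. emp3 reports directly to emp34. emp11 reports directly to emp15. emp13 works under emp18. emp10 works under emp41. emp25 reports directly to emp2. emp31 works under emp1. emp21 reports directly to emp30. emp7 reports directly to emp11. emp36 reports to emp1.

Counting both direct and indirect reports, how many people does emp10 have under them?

emp10 directly manages emp14. Under emp14: emp28, emp17, emp8, emp39, emp2, emp25, emp27, emp33, emp5 (9). That's 10 in total.

10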